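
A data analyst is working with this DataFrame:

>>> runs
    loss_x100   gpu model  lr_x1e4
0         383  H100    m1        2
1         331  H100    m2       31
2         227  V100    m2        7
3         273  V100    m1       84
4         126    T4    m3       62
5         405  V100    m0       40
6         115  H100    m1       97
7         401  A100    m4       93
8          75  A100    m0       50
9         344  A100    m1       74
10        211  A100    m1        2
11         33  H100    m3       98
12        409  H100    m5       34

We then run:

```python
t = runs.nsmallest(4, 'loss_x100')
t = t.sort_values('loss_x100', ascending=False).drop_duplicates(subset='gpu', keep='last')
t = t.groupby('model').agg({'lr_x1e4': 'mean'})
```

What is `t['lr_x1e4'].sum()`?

take 4 rows with smallest loss_x100:
    loss_x100   gpu model  lr_x1e4
11         33  H100    m3       98
8          75  A100    m0       50
6         115  H100    m1       97
4         126    T4    m3       62
sort by loss_x100 descending:
    loss_x100   gpu model  lr_x1e4
4         126    T4    m3       62
6         115  H100    m1       97
8          75  A100    m0       50
11         33  H100    m3       98
drop duplicate gpu (keep=last):
    loss_x100   gpu model  lr_x1e4
4         126    T4    m3       62
8          75  A100    m0       50
11         33  H100    m3       98
group by model, mean of lr_x1e4:
       lr_x1e4
model         
m0        50.0
m3        80.0

130.0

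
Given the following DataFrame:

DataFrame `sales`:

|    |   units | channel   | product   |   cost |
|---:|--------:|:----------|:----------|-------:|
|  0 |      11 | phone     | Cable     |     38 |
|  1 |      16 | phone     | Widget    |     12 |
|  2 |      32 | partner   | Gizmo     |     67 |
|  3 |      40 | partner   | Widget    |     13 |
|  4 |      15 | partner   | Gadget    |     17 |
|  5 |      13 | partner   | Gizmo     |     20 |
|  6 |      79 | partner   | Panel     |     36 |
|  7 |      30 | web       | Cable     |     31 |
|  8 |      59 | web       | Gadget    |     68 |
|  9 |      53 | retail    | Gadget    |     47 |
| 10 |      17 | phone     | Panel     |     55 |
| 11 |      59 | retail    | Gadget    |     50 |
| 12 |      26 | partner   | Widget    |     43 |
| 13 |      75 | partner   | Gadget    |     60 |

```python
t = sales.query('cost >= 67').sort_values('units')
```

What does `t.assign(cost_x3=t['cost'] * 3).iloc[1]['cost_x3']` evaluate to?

filter rows where cost >= 67:
   units  channel product  cost
2     32  partner   Gizmo    67
8     59      web  Gadget    68
sort by units:
   units  channel product  cost
2     32  partner   Gizmo    67
8     59      web  Gadget    68
add column cost_x3 = t['cost'] * 3:
   units  channel product  cost  cost_x3
2     32  partner   Gizmo    67      201
8     59      web  Gadget    68      204

204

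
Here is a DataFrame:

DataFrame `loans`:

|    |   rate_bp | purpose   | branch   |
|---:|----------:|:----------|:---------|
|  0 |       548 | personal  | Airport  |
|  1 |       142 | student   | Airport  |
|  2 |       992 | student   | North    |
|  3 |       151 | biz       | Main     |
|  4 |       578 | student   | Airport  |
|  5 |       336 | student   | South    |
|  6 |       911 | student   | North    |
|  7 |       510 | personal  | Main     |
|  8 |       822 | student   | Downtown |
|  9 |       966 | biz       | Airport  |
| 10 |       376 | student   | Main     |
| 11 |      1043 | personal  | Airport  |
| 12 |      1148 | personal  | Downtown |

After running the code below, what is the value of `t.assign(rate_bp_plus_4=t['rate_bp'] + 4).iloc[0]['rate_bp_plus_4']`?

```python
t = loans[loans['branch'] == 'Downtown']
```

826

filter rows where branch == 'Downtown':
    rate_bp   purpose    branch
8       822   student  Downtown
12     1148  personal  Downtown
add column rate_bp_plus_4 = t['rate_bp'] + 4:
    rate_bp   purpose    branch  rate_bp_plus_4
8       822   student  Downtown             826
12     1148  personal  Downtown            1152
So iloc[0]['rate_bp_plus_4'] = 826.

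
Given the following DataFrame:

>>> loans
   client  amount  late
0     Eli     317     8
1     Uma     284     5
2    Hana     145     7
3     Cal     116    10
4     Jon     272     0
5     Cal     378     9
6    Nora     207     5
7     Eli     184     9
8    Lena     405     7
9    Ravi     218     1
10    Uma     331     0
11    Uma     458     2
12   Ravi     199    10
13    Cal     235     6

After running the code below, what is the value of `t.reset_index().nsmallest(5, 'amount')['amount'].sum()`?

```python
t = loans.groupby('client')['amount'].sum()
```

1446

group by client, sum of amount:
client
Cal      729
Eli      501
Hana     145
Jon      272
Lena     405
Nora     207
Ravi     417
Uma     1073
Name: amount, dtype: int64
reset_index():
  client  amount
0    Cal     729
1    Eli     501
2   Hana     145
3    Jon     272
4   Lena     405
5   Nora     207
6   Ravi     417
7    Uma    1073
take 5 rows with smallest amount:
  client  amount
2   Hana     145
5   Nora     207
3    Jon     272
4   Lena     405
6   Ravi     417
Finally, sum of column 'amount' = 1446.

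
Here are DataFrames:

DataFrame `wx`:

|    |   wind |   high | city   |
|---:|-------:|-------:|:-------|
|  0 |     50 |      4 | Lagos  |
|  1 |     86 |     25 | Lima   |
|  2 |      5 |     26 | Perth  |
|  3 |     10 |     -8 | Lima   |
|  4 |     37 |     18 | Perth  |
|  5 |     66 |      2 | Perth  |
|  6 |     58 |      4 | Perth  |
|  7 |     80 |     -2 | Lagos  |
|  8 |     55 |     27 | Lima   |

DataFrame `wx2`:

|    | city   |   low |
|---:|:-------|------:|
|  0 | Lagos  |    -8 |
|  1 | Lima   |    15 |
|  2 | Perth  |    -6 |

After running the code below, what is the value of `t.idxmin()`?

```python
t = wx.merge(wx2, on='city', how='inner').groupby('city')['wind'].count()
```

merge on 'city' (how='inner') → 9 rows:
   wind  high   city  low
0    50     4  Lagos   -8
1    86    25   Lima   15
2     5    26  Perth   -6
3    10    -8   Lima   15
4    37    18  Perth   -6
5    66     2  Perth   -6
6    58     4  Perth   -6
7    80    -2  Lagos   -8
8    55    27   Lima   15
group by city, count of wind:
city
Lagos    2
Lima     3
Perth    4
Name: wind, dtype: int64
Taking the label with the smallest value gives Lagos.

Lagos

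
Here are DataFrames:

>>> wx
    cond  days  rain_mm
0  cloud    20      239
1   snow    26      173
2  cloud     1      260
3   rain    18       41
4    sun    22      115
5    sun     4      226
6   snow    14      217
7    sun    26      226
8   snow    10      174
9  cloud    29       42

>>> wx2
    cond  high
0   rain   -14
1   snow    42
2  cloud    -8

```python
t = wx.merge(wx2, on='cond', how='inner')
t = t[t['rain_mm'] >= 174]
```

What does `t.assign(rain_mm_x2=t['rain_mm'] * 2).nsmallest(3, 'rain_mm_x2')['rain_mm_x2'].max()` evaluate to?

merge on 'cond' (how='inner') → 7 rows:
    cond  days  rain_mm  high
0  cloud    20      239    -8
1   snow    26      173    42
2  cloud     1      260    -8
3   rain    18       41   -14
4   snow    14      217    42
5   snow    10      174    42
6  cloud    29       42    -8
filter rows where rain_mm >= 174:
    cond  days  rain_mm  high
0  cloud    20      239    -8
2  cloud     1      260    -8
4   snow    14      217    42
5   snow    10      174    42
add column rain_mm_x2 = t['rain_mm'] * 2:
    cond  days  rain_mm  high  rain_mm_x2
0  cloud    20      239    -8         478
2  cloud     1      260    -8         520
4   snow    14      217    42         434
5   snow    10      174    42         348
take 3 rows with smallest rain_mm_x2:
    cond  days  rain_mm  high  rain_mm_x2
5   snow    10      174    42         348
4   snow    14      217    42         434
0  cloud    20      239    -8         478
Then the max of column 'rain_mm_x2': 478

478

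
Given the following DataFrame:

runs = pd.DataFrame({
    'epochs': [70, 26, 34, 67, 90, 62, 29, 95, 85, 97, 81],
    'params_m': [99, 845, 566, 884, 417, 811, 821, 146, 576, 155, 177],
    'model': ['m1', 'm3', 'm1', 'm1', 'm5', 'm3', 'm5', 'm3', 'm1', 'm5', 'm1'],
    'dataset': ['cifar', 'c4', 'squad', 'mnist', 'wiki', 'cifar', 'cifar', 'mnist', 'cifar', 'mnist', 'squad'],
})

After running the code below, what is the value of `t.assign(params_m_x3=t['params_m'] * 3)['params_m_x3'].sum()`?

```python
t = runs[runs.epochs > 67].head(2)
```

filter rows where epochs > 67:
    epochs  params_m model dataset
0       70        99    m1   cifar
4       90       417    m5    wiki
7       95       146    m3   mnist
8       85       576    m1   cifar
9       97       155    m5   mnist
10      81       177    m1   squad
take first 2 rows:
   epochs  params_m model dataset
0      70        99    m1   cifar
4      90       417    m5    wiki
add column params_m_x3 = t['params_m'] * 3:
   epochs  params_m model dataset  params_m_x3
0      70        99    m1   cifar          297
4      90       417    m5    wiki         1251

1548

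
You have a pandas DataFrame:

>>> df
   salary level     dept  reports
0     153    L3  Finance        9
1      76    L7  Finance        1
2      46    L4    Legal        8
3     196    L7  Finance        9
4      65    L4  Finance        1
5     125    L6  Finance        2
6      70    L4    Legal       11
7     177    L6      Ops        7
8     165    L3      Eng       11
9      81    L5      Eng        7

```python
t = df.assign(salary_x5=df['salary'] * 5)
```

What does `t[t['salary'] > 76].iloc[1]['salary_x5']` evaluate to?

add column salary_x5 = df['salary'] * 5:
   salary level     dept  reports  salary_x5
0     153    L3  Finance        9        765
1      76    L7  Finance        1        380
2      46    L4    Legal        8        230
3     196    L7  Finance        9        980
4      65    L4  Finance        1        325
5     125    L6  Finance        2        625
6      70    L4    Legal       11        350
7     177    L6      Ops        7        885
8     165    L3      Eng       11        825
9      81    L5      Eng        7        405
filter rows where salary > 76:
   salary level     dept  reports  salary_x5
0     153    L3  Finance        9        765
3     196    L7  Finance        9        980
5     125    L6  Finance        2        625
7     177    L6      Ops        7        885
8     165    L3      Eng       11        825
9      81    L5      Eng        7        405
Hence 980.

980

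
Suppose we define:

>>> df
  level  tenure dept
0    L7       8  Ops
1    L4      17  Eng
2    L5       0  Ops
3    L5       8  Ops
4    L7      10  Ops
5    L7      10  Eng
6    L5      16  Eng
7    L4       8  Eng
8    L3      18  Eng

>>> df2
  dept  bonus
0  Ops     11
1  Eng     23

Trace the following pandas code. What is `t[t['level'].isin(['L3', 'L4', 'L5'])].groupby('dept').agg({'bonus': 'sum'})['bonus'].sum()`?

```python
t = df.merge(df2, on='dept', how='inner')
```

merge on 'dept' (how='inner') → 9 rows:
  level  tenure dept  bonus
0    L7       8  Ops     11
1    L4      17  Eng     23
2    L5       0  Ops     11
3    L5       8  Ops     11
4    L7      10  Ops     11
5    L7      10  Eng     23
6    L5      16  Eng     23
7    L4       8  Eng     23
8    L3      18  Eng     23
filter rows where level in ['L3', 'L4', 'L5']:
  level  tenure dept  bonus
1    L4      17  Eng     23
2    L5       0  Ops     11
3    L5       8  Ops     11
6    L5      16  Eng     23
7    L4       8  Eng     23
8    L3      18  Eng     23
group by dept, sum of bonus:
      bonus
dept       
Eng      92
Ops      22
Reading off the sum of column 'bonus', we get 114.

114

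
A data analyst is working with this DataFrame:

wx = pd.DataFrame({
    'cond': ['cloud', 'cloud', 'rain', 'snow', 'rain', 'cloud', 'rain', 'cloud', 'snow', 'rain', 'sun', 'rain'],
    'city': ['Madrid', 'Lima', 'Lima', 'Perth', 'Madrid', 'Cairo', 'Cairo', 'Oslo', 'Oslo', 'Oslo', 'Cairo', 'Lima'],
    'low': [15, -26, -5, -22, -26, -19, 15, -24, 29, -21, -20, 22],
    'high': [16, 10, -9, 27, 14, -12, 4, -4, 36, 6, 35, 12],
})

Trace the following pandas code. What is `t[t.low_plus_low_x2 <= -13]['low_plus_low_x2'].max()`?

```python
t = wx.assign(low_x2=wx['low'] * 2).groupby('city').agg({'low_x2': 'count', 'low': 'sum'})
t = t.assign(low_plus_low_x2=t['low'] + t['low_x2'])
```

-13

add column low_x2 = wx['low'] * 2:
     cond    city  low  high  low_x2
0   cloud  Madrid   15    16      30
1   cloud    Lima  -26    10     -52
2    rain    Lima   -5    -9     -10
3    snow   Perth  -22    27     -44
4    rain  Madrid  -26    14     -52
5   cloud   Cairo  -19   -12     -38
6    rain   Cairo   15     4      30
7   cloud    Oslo  -24    -4     -48
8    snow    Oslo   29    36      58
9    rain    Oslo  -21     6     -42
10    sun   Cairo  -20    35     -40
11   rain    Lima   22    12      44
group by city: count(low_x2), sum(low):
        low_x2  low
city               
Cairo        3  -24
Lima         3   -9
Madrid       2  -11
Oslo         3  -16
Perth        1  -22
add column low_plus_low_x2 = t['low'] + t['low_x2']:
        low_x2  low  low_plus_low_x2
city                                
Cairo        3  -24              -21
Lima         3   -9               -6
Madrid       2  -11               -9
Oslo         3  -16              -13
Perth        1  -22              -21
filter rows where low_plus_low_x2 <= -13:
       low_x2  low  low_plus_low_x2
city                               
Cairo       3  -24              -21
Oslo        3  -16              -13
Perth       1  -22              -21
The max of column 'low_plus_low_x2' is -13.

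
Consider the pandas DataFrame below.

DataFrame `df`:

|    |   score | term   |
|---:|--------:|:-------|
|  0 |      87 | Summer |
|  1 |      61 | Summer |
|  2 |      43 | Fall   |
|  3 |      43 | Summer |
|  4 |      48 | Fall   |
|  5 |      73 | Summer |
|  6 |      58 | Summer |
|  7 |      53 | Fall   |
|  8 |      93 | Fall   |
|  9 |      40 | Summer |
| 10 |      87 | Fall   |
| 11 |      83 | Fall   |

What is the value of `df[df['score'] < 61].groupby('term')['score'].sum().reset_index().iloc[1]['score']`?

141

filter rows where score < 61:
   score    term
2     43    Fall
3     43  Summer
4     48    Fall
6     58  Summer
7     53    Fall
9     40  Summer
group by term, sum of score:
term
Fall      144
Summer    141
Name: score, dtype: int64
reset_index():
     term  score
0    Fall    144
1  Summer    141
Reading off the value at position 1, column 'score', we get 141.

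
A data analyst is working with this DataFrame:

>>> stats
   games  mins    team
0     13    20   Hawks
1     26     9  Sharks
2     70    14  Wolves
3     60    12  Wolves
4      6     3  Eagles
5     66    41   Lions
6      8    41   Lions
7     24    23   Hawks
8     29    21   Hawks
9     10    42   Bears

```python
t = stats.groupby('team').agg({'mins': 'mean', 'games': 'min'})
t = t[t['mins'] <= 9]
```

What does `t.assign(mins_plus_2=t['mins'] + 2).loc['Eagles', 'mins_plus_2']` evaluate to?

5.0

group by team: mean(mins), min(games):
             mins  games
team                    
Bears   42.000000     10
Eagles   3.000000      6
Hawks   21.333333     13
Lions   41.000000      8
Sharks   9.000000     26
Wolves  13.000000     60
filter rows where mins <= 9:
        mins  games
team               
Eagles   3.0      6
Sharks   9.0     26
add column mins_plus_2 = t['mins'] + 2:
        mins  games  mins_plus_2
team                            
Eagles   3.0      6          5.0
Sharks   9.0     26         11.0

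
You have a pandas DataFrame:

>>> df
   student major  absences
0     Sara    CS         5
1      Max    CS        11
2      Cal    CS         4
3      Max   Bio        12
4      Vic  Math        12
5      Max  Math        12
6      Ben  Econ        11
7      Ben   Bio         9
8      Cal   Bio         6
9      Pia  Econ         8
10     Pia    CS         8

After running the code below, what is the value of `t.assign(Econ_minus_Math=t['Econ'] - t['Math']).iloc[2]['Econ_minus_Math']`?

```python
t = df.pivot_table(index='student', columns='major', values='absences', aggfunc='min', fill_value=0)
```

-12

pivot: rows=student, cols=major, min(absences):
major    Bio  CS  Econ  Math
student                     
Ben        9   0    11     0
Cal        6   4     0     0
Max       12  11     0    12
Pia        0   8     8     0
Sara       0   5     0     0
Vic        0   0     0    12
add column Econ_minus_Math = t['Econ'] - t['Math']:
major    Bio  CS  Econ  Math  Econ_minus_Math
student                                      
Ben        9   0    11     0               11
Cal        6   4     0     0                0
Max       12  11     0    12              -12
Pia        0   8     8     0                8
Sara       0   5     0     0                0
Vic        0   0     0    12              -12
Finally, value at position 2, column 'Econ_minus_Math' = -12.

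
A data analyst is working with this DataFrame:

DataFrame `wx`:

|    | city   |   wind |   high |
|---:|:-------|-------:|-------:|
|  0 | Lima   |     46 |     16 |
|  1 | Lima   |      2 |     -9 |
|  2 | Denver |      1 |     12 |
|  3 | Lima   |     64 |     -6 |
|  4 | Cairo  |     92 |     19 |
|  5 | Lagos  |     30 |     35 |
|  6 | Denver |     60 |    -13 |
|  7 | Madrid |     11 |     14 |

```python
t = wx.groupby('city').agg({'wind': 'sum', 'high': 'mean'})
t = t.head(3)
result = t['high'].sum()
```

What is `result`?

group by city: sum(wind), mean(high):
        wind       high
city                   
Cairo     92  19.000000
Denver    61  -0.500000
Lagos     30  35.000000
Lima     112   0.333333
Madrid    11  14.000000
take first 3 rows:
        wind  high
city              
Cairo     92  19.0
Denver    61  -0.5
Lagos     30  35.0
Taking the sum of column 'high' gives 53.5.

53.5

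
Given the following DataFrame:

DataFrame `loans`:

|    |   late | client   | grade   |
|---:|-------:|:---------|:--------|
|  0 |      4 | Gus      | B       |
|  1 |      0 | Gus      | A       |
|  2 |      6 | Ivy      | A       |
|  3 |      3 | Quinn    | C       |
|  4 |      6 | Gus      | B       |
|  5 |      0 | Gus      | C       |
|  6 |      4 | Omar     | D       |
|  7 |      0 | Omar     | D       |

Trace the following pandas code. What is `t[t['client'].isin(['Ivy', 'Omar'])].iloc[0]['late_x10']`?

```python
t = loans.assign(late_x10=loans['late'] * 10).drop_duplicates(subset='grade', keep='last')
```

add column late_x10 = loans['late'] * 10:
   late client grade  late_x10
0     4    Gus     B        40
1     0    Gus     A         0
2     6    Ivy     A        60
3     3  Quinn     C        30
4     6    Gus     B        60
5     0    Gus     C         0
6     4   Omar     D        40
7     0   Omar     D         0
drop duplicate grade (keep=last):
   late client grade  late_x10
2     6    Ivy     A        60
4     6    Gus     B        60
5     0    Gus     C         0
7     0   Omar     D         0
filter rows where client in ['Ivy', 'Omar']:
   late client grade  late_x10
2     6    Ivy     A        60
7     0   Omar     D         0

60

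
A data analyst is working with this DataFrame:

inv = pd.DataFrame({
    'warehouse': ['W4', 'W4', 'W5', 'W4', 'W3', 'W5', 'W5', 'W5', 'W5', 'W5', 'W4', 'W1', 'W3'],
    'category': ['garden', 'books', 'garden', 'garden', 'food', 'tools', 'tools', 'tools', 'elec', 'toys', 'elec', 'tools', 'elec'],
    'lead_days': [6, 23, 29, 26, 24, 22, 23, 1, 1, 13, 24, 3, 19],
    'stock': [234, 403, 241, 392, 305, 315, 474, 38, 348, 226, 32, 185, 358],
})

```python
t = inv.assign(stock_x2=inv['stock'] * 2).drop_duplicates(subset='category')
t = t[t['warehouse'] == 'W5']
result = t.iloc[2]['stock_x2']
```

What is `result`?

452

add column stock_x2 = inv['stock'] * 2:
   warehouse category  lead_days  stock  stock_x2
0         W4   garden          6    234       468
1         W4    books         23    403       806
2         W5   garden         29    241       482
3         W4   garden         26    392       784
4         W3     food         24    305       610
5         W5    tools         22    315       630
6         W5    tools         23    474       948
7         W5    tools          1     38        76
8         W5     elec          1    348       696
9         W5     toys         13    226       452
10        W4     elec         24     32        64
11        W1    tools          3    185       370
12        W3     elec         19    358       716
drop duplicate category (keep=first):
  warehouse category  lead_days  stock  stock_x2
0        W4   garden          6    234       468
1        W4    books         23    403       806
4        W3     food         24    305       610
5        W5    tools         22    315       630
8        W5     elec          1    348       696
9        W5     toys         13    226       452
filter rows where warehouse == 'W5':
  warehouse category  lead_days  stock  stock_x2
5        W5    tools         22    315       630
8        W5     elec          1    348       696
9        W5     toys         13    226       452
Reading off the value at position 2, column 'stock_x2', we get 452.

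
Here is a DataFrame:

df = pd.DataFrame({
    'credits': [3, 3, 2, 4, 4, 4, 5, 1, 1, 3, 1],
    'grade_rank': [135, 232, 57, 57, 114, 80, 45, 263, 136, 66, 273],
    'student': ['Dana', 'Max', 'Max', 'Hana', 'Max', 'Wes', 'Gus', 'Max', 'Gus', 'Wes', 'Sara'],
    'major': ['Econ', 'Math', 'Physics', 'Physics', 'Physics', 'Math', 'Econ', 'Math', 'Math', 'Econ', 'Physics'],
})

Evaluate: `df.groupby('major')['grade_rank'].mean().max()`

177.75

group by major, mean of grade_rank:
major
Econ        82.00
Math       177.75
Physics    125.25
Name: grade_rank, dtype: float64
Taking the max of the resulting series gives 177.75.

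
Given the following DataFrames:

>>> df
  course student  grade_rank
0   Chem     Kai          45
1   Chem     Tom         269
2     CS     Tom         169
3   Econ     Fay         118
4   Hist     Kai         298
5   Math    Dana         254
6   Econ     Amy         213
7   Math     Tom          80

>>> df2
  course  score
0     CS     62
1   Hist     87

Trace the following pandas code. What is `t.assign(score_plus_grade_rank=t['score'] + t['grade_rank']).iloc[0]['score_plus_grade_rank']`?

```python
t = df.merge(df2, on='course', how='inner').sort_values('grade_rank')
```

merge on 'course' (how='inner') → 2 rows:
  course student  grade_rank  score
0     CS     Tom         169     62
1   Hist     Kai         298     87
sort by grade_rank:
  course student  grade_rank  score
0     CS     Tom         169     62
1   Hist     Kai         298     87
add column score_plus_grade_rank = t['score'] + t['grade_rank']:
  course student  grade_rank  score  score_plus_grade_rank
0     CS     Tom         169     62                    231
1   Hist     Kai         298     87                    385

231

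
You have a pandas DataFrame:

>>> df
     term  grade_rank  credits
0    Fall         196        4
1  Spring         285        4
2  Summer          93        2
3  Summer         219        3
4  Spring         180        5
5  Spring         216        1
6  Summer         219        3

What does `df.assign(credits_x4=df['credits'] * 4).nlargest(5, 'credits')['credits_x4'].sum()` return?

add column credits_x4 = df['credits'] * 4:
     term  grade_rank  credits  credits_x4
0    Fall         196        4          16
1  Spring         285        4          16
2  Summer          93        2           8
3  Summer         219        3          12
4  Spring         180        5          20
5  Spring         216        1           4
6  Summer         219        3          12
take 5 rows with largest credits:
     term  grade_rank  credits  credits_x4
4  Spring         180        5          20
0    Fall         196        4          16
1  Spring         285        4          16
3  Summer         219        3          12
6  Summer         219        3          12

76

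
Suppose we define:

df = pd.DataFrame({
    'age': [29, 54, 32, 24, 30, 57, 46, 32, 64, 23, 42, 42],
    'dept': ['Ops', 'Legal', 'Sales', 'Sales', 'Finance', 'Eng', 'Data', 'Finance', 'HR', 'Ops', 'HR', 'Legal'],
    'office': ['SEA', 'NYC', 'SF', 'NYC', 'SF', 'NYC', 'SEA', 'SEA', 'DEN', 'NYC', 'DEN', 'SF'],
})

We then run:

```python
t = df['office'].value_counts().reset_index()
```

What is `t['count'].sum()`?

value_counts of office:
office
NYC    4
SEA    3
SF     3
DEN    2
Name: count, dtype: int64
reset_index():
  office  count
0    NYC      4
1    SEA      3
2     SF      3
3    DEN      2
Hence 12.

12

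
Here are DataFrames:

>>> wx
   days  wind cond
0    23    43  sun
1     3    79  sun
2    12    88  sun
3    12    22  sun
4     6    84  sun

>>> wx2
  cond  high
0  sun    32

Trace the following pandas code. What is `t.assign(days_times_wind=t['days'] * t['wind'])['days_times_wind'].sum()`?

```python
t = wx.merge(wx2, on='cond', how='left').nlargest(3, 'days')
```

2309

merge on 'cond' (how='left') → 5 rows:
   days  wind cond  high
0    23    43  sun    32
1     3    79  sun    32
2    12    88  sun    32
3    12    22  sun    32
4     6    84  sun    32
take 3 rows with largest days:
   days  wind cond  high
0    23    43  sun    32
2    12    88  sun    32
3    12    22  sun    32
add column days_times_wind = t['days'] * t['wind']:
   days  wind cond  high  days_times_wind
0    23    43  sun    32              989
2    12    88  sun    32             1056
3    12    22  sun    32              264
Reading off the sum of column 'days_times_wind', we get 2309.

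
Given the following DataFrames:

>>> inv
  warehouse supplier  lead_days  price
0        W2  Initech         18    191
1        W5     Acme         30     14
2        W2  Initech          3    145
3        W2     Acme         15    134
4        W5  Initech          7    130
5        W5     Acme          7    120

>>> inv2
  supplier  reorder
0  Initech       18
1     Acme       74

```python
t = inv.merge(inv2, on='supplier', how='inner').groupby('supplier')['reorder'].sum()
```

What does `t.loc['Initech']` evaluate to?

merge on 'supplier' (how='inner') → 6 rows:
  warehouse supplier  lead_days  price  reorder
0        W2  Initech         18    191       18
1        W5     Acme         30     14       74
2        W2  Initech          3    145       18
3        W2     Acme         15    134       74
4        W5  Initech          7    130       18
5        W5     Acme          7    120       74
group by supplier, sum of reorder:
supplier
Acme       222
Initech     54
Name: reorder, dtype: int64
Finally, value at index 'Initech' = 54.

54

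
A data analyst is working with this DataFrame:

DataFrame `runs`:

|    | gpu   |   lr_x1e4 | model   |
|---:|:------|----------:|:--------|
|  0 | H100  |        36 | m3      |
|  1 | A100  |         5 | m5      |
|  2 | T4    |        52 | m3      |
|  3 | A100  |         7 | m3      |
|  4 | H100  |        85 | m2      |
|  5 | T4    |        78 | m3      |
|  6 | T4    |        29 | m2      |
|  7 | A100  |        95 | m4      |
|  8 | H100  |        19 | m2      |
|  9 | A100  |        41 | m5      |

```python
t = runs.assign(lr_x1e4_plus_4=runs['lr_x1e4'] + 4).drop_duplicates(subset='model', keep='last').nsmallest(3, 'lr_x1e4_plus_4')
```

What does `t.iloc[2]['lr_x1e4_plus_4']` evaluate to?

add column lr_x1e4_plus_4 = runs['lr_x1e4'] + 4:
    gpu  lr_x1e4 model  lr_x1e4_plus_4
0  H100       36    m3              40
1  A100        5    m5               9
2    T4       52    m3              56
3  A100        7    m3              11
4  H100       85    m2              89
5    T4       78    m3              82
6    T4       29    m2              33
7  A100       95    m4              99
8  H100       19    m2              23
9  A100       41    m5              45
drop duplicate model (keep=last):
    gpu  lr_x1e4 model  lr_x1e4_plus_4
5    T4       78    m3              82
7  A100       95    m4              99
8  H100       19    m2              23
9  A100       41    m5              45
take 3 rows with smallest lr_x1e4_plus_4:
    gpu  lr_x1e4 model  lr_x1e4_plus_4
8  H100       19    m2              23
9  A100       41    m5              45
5    T4       78    m3              82

82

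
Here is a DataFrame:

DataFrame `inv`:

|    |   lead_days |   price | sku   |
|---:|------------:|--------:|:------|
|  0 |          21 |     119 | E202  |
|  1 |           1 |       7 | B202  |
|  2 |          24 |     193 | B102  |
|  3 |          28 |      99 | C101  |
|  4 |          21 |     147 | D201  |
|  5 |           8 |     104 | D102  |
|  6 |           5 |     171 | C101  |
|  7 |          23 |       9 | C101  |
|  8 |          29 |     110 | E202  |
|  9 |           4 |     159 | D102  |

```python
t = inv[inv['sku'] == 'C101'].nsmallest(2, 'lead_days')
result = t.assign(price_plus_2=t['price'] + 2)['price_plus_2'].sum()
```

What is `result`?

184

filter rows where sku == 'C101':
   lead_days  price   sku
3         28     99  C101
6          5    171  C101
7         23      9  C101
take 2 rows with smallest lead_days:
   lead_days  price   sku
6          5    171  C101
7         23      9  C101
add column price_plus_2 = t['price'] + 2:
   lead_days  price   sku  price_plus_2
6          5    171  C101           173
7         23      9  C101            11
Taking the sum of column 'price_plus_2' gives 184.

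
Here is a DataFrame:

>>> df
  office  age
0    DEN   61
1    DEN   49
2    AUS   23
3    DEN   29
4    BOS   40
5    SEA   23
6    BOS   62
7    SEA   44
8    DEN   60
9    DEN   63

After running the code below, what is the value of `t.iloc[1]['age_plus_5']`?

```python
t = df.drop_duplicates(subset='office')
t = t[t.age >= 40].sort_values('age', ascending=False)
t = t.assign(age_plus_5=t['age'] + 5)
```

drop duplicate office (keep=first):
  office  age
0    DEN   61
2    AUS   23
4    BOS   40
5    SEA   23
filter rows where age >= 40:
  office  age
0    DEN   61
4    BOS   40
sort by age descending:
  office  age
0    DEN   61
4    BOS   40
add column age_plus_5 = t['age'] + 5:
  office  age  age_plus_5
0    DEN   61          66
4    BOS   40          45

45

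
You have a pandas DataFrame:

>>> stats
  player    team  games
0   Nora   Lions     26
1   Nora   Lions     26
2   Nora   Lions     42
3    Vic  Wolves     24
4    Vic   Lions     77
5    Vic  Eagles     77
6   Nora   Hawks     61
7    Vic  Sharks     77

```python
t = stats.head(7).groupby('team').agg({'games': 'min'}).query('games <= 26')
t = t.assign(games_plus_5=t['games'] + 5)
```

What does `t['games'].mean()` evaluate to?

25.0

take first 7 rows:
  player    team  games
0   Nora   Lions     26
1   Nora   Lions     26
2   Nora   Lions     42
3    Vic  Wolves     24
4    Vic   Lions     77
5    Vic  Eagles     77
6   Nora   Hawks     61
group by team, min of games:
        games
team         
Eagles     77
Hawks      61
Lions      26
Wolves     24
filter rows where games <= 26:
        games
team         
Lions      26
Wolves     24
add column games_plus_5 = t['games'] + 5:
        games  games_plus_5
team                       
Lions      26            31
Wolves     24            29
Reading off the mean of column 'games', we get 25.0.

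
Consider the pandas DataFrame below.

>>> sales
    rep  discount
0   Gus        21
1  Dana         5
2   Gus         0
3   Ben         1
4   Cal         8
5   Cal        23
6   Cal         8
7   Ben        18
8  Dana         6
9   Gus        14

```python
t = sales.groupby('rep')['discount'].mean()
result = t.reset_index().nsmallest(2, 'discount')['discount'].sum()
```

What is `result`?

15.0

group by rep, mean of discount:
rep
Ben      9.500000
Cal     13.000000
Dana     5.500000
Gus     11.666667
Name: discount, dtype: float64
reset_index():
    rep   discount
0   Ben   9.500000
1   Cal  13.000000
2  Dana   5.500000
3   Gus  11.666667
take 2 rows with smallest discount:
    rep  discount
2  Dana       5.5
0   Ben       9.5
So sum() = 15.0.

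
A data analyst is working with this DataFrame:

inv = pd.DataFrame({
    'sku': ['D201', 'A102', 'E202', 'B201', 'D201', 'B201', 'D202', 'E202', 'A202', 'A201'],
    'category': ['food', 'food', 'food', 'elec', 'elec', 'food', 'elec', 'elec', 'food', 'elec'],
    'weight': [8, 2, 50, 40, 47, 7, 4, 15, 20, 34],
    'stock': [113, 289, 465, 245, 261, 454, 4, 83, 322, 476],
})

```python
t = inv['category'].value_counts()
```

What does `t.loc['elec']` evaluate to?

5

value_counts of category:
category
food    5
elec    5
Name: count, dtype: int64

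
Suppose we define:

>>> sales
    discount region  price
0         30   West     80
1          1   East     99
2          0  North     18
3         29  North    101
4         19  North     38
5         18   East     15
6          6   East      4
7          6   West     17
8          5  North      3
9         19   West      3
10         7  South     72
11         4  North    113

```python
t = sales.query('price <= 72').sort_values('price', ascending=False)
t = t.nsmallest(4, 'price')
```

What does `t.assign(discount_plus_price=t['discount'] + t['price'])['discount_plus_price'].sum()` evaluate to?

73

filter rows where price <= 72:
    discount region  price
2          0  North     18
4         19  North     38
5         18   East     15
6          6   East      4
7          6   West     17
8          5  North      3
9         19   West      3
10         7  South     72
sort by price descending:
    discount region  price
10         7  South     72
4         19  North     38
2          0  North     18
7          6   West     17
5         18   East     15
6          6   East      4
8          5  North      3
9         19   West      3
take 4 rows with smallest price:
   discount region  price
8         5  North      3
9        19   West      3
6         6   East      4
5        18   East     15
add column discount_plus_price = t['discount'] + t['price']:
   discount region  price  discount_plus_price
8         5  North      3                    8
9        19   West      3                   22
6         6   East      4                   10
5        18   East     15                   33
The sum of column 'discount_plus_price' is 73.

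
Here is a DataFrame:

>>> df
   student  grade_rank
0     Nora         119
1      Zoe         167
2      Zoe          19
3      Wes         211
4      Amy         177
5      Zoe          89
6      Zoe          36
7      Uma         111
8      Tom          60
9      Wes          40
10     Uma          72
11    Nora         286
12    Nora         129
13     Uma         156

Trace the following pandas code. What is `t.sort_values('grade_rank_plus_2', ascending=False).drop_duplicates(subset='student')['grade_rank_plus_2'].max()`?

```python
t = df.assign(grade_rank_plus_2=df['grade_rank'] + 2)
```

288

add column grade_rank_plus_2 = df['grade_rank'] + 2:
   student  grade_rank  grade_rank_plus_2
0     Nora         119                121
1      Zoe         167                169
2      Zoe          19                 21
3      Wes         211                213
4      Amy         177                179
5      Zoe          89                 91
6      Zoe          36                 38
7      Uma         111                113
8      Tom          60                 62
9      Wes          40                 42
10     Uma          72                 74
11    Nora         286                288
12    Nora         129                131
13     Uma         156                158
sort by grade_rank_plus_2 descending:
   student  grade_rank  grade_rank_plus_2
11    Nora         286                288
3      Wes         211                213
4      Amy         177                179
1      Zoe         167                169
13     Uma         156                158
12    Nora         129                131
0     Nora         119                121
7      Uma         111                113
5      Zoe          89                 91
10     Uma          72                 74
8      Tom          60                 62
9      Wes          40                 42
6      Zoe          36                 38
2      Zoe          19                 21
drop duplicate student (keep=first):
   student  grade_rank  grade_rank_plus_2
11    Nora         286                288
3      Wes         211                213
4      Amy         177                179
1      Zoe         167                169
13     Uma         156                158
8      Tom          60                 62
The max of column 'grade_rank_plus_2' is 288.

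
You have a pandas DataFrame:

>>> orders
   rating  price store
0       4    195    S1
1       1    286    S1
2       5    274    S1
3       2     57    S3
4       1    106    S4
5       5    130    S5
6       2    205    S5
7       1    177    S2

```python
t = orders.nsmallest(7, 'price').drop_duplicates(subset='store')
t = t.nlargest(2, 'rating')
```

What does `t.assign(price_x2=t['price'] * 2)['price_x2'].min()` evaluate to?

260

take 7 rows with smallest price:
   rating  price store
3       2     57    S3
4       1    106    S4
5       5    130    S5
7       1    177    S2
0       4    195    S1
6       2    205    S5
2       5    274    S1
drop duplicate store (keep=first):
   rating  price store
3       2     57    S3
4       1    106    S4
5       5    130    S5
7       1    177    S2
0       4    195    S1
take 2 rows with largest rating:
   rating  price store
5       5    130    S5
0       4    195    S1
add column price_x2 = t['price'] * 2:
   rating  price store  price_x2
5       5    130    S5       260
0       4    195    S1       390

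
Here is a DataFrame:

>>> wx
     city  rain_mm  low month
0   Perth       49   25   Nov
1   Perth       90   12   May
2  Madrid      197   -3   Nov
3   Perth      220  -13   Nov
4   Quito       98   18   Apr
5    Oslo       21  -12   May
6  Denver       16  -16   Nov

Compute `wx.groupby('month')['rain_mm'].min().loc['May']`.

group by month, min of rain_mm:
month
Apr    98
May    21
Nov    16
Name: rain_mm, dtype: int64
Hence 21.

21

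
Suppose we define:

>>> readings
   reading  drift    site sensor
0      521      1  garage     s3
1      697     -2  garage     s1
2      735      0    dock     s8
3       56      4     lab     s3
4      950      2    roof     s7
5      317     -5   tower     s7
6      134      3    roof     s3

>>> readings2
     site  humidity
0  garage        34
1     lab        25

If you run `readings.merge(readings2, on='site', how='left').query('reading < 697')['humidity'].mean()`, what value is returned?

merge on 'site' (how='left') → 7 rows:
   reading  drift    site sensor  humidity
0      521      1  garage     s3      34.0
1      697     -2  garage     s1      34.0
2      735      0    dock     s8       NaN
3       56      4     lab     s3      25.0
4      950      2    roof     s7       NaN
5      317     -5   tower     s7       NaN
6      134      3    roof     s3       NaN
filter rows where reading < 697:
   reading  drift    site sensor  humidity
0      521      1  garage     s3      34.0
3       56      4     lab     s3      25.0
5      317     -5   tower     s7       NaN
6      134      3    roof     s3       NaN

29.5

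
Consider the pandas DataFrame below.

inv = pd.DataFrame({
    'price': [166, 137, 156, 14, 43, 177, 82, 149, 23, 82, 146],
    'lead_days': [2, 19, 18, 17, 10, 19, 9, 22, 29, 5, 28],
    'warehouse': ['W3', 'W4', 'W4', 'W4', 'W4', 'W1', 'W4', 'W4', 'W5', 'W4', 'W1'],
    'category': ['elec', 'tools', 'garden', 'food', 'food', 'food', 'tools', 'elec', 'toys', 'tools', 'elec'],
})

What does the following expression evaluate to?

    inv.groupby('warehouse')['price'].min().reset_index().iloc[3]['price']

23

group by warehouse, min of price:
warehouse
W1    146
W3    166
W4     14
W5     23
Name: price, dtype: int64
reset_index():
  warehouse  price
0        W1    146
1        W3    166
2        W4     14
3        W5     23
Then the value at position 3, column 'price': 23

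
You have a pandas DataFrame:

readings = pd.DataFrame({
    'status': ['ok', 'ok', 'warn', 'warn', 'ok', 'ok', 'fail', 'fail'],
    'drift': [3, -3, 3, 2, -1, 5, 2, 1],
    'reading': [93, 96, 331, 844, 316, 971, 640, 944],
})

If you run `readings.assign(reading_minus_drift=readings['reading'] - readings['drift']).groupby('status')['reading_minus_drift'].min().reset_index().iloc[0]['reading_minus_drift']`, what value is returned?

add column reading_minus_drift = readings['reading'] - readings['drift']:
  status  drift  reading  reading_minus_drift
0     ok      3       93                   90
1     ok     -3       96                   99
2   warn      3      331                  328
3   warn      2      844                  842
4     ok     -1      316                  317
5     ok      5      971                  966
6   fail      2      640                  638
7   fail      1      944                  943
group by status, min of reading_minus_drift:
status
fail    638
ok       90
warn    328
Name: reading_minus_drift, dtype: int64
reset_index():
  status  reading_minus_drift
0   fail                  638
1     ok                   90
2   warn                  328
Reading off the value at position 0, column 'reading_minus_drift', we get 638.

638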